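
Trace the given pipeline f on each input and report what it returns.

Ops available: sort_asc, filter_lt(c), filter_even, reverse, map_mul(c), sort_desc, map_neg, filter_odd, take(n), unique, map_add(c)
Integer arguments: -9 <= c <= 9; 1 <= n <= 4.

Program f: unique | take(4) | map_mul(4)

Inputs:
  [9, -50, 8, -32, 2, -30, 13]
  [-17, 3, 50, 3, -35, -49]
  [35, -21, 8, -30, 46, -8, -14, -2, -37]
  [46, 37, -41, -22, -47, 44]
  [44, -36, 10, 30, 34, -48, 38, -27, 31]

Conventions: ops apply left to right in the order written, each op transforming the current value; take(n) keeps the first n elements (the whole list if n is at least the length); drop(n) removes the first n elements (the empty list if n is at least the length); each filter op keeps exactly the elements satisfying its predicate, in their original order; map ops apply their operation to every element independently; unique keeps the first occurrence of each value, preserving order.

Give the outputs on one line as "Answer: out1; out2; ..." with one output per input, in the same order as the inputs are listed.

[36, -200, 32, -128]; [-68, 12, 200, -140]; [140, -84, 32, -120]; [184, 148, -164, -88]; [176, -144, 40, 120]

Execution, op by op:
  [9, -50, 8, -32, 2, -30, 13] -> [9, -50, 8, -32, 2, -30, 13] -> [9, -50, 8, -32] -> [36, -200, 32, -128]
  [-17, 3, 50, 3, -35, -49] -> [-17, 3, 50, -35, -49] -> [-17, 3, 50, -35] -> [-68, 12, 200, -140]
  [35, -21, 8, -30, 46, -8, -14, -2, -37] -> [35, -21, 8, -30, 46, -8, -14, -2, -37] -> [35, -21, 8, -30] -> [140, -84, 32, -120]
  [46, 37, -41, -22, -47, 44] -> [46, 37, -41, -22, -47, 44] -> [46, 37, -41, -22] -> [184, 148, -164, -88]
  [44, -36, 10, 30, 34, -48, 38, -27, 31] -> [44, -36, 10, 30, 34, -48, 38, -27, 31] -> [44, -36, 10, 30] -> [176, -144, 40, 120]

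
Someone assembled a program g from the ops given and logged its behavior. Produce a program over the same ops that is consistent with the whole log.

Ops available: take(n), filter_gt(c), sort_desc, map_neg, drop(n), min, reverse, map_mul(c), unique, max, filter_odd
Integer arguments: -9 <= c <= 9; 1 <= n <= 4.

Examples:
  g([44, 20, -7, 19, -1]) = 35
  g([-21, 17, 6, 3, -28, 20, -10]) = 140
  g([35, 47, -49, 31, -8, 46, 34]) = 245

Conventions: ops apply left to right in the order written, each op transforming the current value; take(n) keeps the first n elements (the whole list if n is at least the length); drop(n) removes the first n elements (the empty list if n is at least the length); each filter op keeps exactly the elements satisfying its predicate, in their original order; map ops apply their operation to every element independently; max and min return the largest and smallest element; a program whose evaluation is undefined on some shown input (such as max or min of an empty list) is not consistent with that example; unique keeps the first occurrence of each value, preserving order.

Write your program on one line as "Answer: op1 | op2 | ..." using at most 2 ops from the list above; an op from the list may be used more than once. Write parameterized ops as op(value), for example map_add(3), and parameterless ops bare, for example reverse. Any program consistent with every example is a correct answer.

map_mul(-5) | max

Check, running the answer program on each example:
  [44, 20, -7, 19, -1] -> [-220, -100, 35, -95, 5] -> 35
  [-21, 17, 6, 3, -28, 20, -10] -> [105, -85, -30, -15, 140, -100, 50] -> 140
  [35, 47, -49, 31, -8, 46, 34] -> [-175, -235, 245, -155, 40, -230, -170] -> 245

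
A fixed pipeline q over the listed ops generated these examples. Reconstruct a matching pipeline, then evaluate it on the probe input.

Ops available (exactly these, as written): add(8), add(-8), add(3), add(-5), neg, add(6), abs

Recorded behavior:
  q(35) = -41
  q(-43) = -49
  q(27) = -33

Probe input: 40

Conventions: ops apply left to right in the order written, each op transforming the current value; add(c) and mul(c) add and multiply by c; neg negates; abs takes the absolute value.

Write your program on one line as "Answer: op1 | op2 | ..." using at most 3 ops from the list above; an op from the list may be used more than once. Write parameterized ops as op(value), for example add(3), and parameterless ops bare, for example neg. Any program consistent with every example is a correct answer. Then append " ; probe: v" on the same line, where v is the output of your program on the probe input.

abs | add(6) | neg ; probe: -46

Check, running the answer program on each example:
  35 -> 35 -> 41 -> -41
  -43 -> 43 -> 49 -> -49
  27 -> 27 -> 33 -> -33
  probe: 40 -> 40 -> 46 -> -46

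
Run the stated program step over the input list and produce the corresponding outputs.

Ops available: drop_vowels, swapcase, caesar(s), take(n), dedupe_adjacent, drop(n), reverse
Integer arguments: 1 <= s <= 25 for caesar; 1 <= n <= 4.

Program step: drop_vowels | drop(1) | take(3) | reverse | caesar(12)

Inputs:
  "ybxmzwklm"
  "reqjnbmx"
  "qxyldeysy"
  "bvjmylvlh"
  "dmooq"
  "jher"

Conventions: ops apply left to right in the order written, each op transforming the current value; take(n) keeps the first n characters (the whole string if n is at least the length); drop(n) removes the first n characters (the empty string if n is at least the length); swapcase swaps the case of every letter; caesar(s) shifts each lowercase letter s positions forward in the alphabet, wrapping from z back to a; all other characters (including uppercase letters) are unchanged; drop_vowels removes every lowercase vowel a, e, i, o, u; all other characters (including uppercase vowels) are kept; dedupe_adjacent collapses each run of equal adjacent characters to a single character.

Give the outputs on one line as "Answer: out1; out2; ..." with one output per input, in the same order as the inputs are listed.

Execution, op by op:
  "ybxmzwklm" -> "ybxmzwklm" -> "bxmzwklm" -> "bxm" -> "mxb" -> "yjn"
  "reqjnbmx" -> "rqjnbmx" -> "qjnbmx" -> "qjn" -> "njq" -> "zvc"
  "qxyldeysy" -> "qxyldysy" -> "xyldysy" -> "xyl" -> "lyx" -> "xkj"
  "bvjmylvlh" -> "bvjmylvlh" -> "vjmylvlh" -> "vjm" -> "mjv" -> "yvh"
  "dmooq" -> "dmq" -> "mq" -> "mq" -> "qm" -> "cy"
  "jher" -> "jhr" -> "hr" -> "hr" -> "rh" -> "dt"

"yjn"; "zvc"; "xkj"; "yvh"; "cy"; "dt"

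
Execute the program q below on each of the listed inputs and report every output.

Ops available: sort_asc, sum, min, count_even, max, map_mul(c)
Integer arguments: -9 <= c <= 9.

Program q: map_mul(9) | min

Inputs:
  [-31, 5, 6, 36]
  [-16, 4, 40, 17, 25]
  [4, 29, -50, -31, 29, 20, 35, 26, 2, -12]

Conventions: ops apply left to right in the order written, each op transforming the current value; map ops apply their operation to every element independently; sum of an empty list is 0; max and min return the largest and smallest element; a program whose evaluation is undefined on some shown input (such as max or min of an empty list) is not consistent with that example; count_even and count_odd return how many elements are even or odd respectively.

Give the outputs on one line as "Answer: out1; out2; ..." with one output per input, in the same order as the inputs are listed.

-279; -144; -450

Execution, op by op:
  [-31, 5, 6, 36] -> [-279, 45, 54, 324] -> -279
  [-16, 4, 40, 17, 25] -> [-144, 36, 360, 153, 225] -> -144
  [4, 29, -50, -31, 29, 20, 35, 26, 2, -12] -> [36, 261, -450, -279, 261, 180, 315, 234, 18, -108] -> -450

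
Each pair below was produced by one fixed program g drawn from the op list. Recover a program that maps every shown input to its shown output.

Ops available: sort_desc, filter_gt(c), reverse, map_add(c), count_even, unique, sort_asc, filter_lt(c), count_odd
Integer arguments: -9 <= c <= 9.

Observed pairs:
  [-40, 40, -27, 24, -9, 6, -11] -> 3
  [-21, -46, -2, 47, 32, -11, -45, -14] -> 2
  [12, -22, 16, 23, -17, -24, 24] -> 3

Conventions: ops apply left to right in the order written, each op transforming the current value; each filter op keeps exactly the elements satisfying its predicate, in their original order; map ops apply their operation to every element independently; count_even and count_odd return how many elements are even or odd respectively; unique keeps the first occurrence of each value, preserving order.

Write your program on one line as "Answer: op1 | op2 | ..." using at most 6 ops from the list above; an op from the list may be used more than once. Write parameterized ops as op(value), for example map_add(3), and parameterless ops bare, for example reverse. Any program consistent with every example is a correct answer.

map_add(4) | sort_asc | sort_desc | filter_gt(-5) | count_even

Check, running the answer program on each example:
  [-40, 40, -27, 24, -9, 6, -11] -> [-36, 44, -23, 28, -5, 10, -7] -> [-36, -23, -7, -5, 10, 28, 44] -> [44, 28, 10, -5, -7, -23, -36] -> [44, 28, 10] -> 3
  [-21, -46, -2, 47, 32, -11, -45, -14] -> [-17, -42, 2, 51, 36, -7, -41, -10] -> [-42, -41, -17, -10, -7, 2, 36, 51] -> [51, 36, 2, -7, -10, -17, -41, -42] -> [51, 36, 2] -> 2
  [12, -22, 16, 23, -17, -24, 24] -> [16, -18, 20, 27, -13, -20, 28] -> [-20, -18, -13, 16, 20, 27, 28] -> [28, 27, 20, 16, -13, -18, -20] -> [28, 27, 20, 16] -> 3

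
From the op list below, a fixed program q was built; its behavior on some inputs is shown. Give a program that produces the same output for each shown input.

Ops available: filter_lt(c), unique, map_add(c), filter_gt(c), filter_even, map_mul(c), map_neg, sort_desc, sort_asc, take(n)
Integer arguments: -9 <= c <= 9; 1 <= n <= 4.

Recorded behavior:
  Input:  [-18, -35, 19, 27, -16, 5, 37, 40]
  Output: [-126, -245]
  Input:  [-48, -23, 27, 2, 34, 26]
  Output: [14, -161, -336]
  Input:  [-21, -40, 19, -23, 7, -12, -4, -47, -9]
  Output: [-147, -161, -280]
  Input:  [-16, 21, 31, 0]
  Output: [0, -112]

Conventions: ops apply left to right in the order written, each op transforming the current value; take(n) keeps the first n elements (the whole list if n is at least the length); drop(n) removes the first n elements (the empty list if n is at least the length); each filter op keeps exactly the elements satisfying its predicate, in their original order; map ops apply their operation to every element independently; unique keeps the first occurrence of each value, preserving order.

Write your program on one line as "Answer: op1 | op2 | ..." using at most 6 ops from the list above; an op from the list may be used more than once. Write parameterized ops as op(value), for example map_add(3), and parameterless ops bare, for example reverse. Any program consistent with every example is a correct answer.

take(4) | filter_lt(3) | map_mul(-7) | map_neg | sort_desc

Check, running the answer program on each example:
  [-18, -35, 19, 27, -16, 5, 37, 40] -> [-18, -35, 19, 27] -> [-18, -35] -> [126, 245] -> [-126, -245] -> [-126, -245]
  [-48, -23, 27, 2, 34, 26] -> [-48, -23, 27, 2] -> [-48, -23, 2] -> [336, 161, -14] -> [-336, -161, 14] -> [14, -161, -336]
  [-21, -40, 19, -23, 7, -12, -4, -47, -9] -> [-21, -40, 19, -23] -> [-21, -40, -23] -> [147, 280, 161] -> [-147, -280, -161] -> [-147, -161, -280]
  [-16, 21, 31, 0] -> [-16, 21, 31, 0] -> [-16, 0] -> [112, 0] -> [-112, 0] -> [0, -112]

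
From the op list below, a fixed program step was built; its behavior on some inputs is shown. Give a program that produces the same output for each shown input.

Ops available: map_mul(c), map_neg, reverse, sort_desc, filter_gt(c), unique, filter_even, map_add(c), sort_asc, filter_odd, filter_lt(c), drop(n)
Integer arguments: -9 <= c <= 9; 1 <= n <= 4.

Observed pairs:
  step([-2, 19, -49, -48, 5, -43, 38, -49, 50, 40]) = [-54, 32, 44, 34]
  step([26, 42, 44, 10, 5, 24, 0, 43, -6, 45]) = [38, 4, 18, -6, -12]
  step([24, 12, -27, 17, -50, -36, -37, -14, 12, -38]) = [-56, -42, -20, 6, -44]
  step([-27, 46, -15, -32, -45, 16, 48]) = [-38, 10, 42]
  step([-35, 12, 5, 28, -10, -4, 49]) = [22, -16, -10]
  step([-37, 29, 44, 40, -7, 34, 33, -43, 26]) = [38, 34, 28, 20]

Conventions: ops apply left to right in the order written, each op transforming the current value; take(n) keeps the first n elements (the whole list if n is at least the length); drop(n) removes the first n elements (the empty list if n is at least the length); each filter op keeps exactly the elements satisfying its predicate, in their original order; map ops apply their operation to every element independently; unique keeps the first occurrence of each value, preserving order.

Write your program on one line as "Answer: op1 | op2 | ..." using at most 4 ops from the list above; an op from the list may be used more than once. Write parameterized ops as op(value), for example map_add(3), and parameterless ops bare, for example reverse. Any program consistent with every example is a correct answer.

drop(2) | map_add(-6) | filter_even

Check, running the answer program on each example:
  [-2, 19, -49, -48, 5, -43, 38, -49, 50, 40] -> [-49, -48, 5, -43, 38, -49, 50, 40] -> [-55, -54, -1, -49, 32, -55, 44, 34] -> [-54, 32, 44, 34]
  [26, 42, 44, 10, 5, 24, 0, 43, -6, 45] -> [44, 10, 5, 24, 0, 43, -6, 45] -> [38, 4, -1, 18, -6, 37, -12, 39] -> [38, 4, 18, -6, -12]
  [24, 12, -27, 17, -50, -36, -37, -14, 12, -38] -> [-27, 17, -50, -36, -37, -14, 12, -38] -> [-33, 11, -56, -42, -43, -20, 6, -44] -> [-56, -42, -20, 6, -44]
  [-27, 46, -15, -32, -45, 16, 48] -> [-15, -32, -45, 16, 48] -> [-21, -38, -51, 10, 42] -> [-38, 10, 42]
  [-35, 12, 5, 28, -10, -4, 49] -> [5, 28, -10, -4, 49] -> [-1, 22, -16, -10, 43] -> [22, -16, -10]
  [-37, 29, 44, 40, -7, 34, 33, -43, 26] -> [44, 40, -7, 34, 33, -43, 26] -> [38, 34, -13, 28, 27, -49, 20] -> [38, 34, 28, 20]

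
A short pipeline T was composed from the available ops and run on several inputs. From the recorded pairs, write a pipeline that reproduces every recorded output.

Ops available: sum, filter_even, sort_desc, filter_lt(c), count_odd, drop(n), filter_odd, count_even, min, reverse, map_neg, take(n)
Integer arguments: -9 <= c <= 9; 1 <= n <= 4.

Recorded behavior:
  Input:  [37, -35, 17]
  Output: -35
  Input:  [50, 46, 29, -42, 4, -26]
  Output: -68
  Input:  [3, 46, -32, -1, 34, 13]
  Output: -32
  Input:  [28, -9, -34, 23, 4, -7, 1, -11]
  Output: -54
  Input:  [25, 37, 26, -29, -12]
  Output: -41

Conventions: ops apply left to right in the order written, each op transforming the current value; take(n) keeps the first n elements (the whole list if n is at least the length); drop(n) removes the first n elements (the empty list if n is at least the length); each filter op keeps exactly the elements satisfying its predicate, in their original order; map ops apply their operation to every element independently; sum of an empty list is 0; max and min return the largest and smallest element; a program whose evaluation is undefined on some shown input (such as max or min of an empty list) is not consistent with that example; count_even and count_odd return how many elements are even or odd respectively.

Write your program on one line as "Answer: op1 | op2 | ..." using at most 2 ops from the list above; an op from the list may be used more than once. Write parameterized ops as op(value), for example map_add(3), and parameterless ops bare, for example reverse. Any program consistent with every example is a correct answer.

filter_lt(-8) | sum

Check, running the answer program on each example:
  [37, -35, 17] -> [-35] -> -35
  [50, 46, 29, -42, 4, -26] -> [-42, -26] -> -68
  [3, 46, -32, -1, 34, 13] -> [-32] -> -32
  [28, -9, -34, 23, 4, -7, 1, -11] -> [-9, -34, -11] -> -54
  [25, 37, 26, -29, -12] -> [-29, -12] -> -41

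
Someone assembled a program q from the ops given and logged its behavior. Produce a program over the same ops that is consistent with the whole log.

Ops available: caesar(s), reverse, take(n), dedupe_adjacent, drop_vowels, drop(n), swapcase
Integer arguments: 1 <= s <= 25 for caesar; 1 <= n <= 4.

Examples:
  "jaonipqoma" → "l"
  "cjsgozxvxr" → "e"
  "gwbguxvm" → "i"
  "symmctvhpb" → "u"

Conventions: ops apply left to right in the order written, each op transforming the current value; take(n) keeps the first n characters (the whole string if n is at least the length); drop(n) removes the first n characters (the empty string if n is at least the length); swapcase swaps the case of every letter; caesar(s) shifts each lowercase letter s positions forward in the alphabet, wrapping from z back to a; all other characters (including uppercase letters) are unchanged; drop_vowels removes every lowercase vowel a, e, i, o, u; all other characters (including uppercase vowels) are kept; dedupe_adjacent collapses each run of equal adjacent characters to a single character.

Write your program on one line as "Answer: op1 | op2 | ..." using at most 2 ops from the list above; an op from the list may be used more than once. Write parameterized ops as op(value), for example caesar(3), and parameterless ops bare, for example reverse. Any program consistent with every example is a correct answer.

caesar(2) | take(1)

Check, running the answer program on each example:
  "jaonipqoma" -> "lcqpkrsqoc" -> "l"
  "cjsgozxvxr" -> "eluiqbzxzt" -> "e"
  "gwbguxvm" -> "iydiwzxo" -> "i"
  "symmctvhpb" -> "uaooevxjrd" -> "u"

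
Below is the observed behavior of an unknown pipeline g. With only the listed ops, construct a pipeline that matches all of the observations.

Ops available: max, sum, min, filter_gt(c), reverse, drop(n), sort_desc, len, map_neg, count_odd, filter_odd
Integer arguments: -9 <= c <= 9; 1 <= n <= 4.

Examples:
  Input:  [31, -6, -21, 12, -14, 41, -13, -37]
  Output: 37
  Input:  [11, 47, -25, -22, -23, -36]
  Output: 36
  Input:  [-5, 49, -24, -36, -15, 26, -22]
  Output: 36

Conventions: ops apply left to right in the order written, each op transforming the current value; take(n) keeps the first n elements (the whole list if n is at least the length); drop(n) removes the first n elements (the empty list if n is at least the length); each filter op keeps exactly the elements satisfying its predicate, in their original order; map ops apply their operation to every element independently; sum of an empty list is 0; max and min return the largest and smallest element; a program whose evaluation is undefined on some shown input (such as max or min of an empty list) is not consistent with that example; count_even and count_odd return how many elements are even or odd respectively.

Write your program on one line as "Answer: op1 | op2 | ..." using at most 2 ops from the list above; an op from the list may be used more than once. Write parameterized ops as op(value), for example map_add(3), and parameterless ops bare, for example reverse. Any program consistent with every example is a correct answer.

map_neg | max

Check, running the answer program on each example:
  [31, -6, -21, 12, -14, 41, -13, -37] -> [-31, 6, 21, -12, 14, -41, 13, 37] -> 37
  [11, 47, -25, -22, -23, -36] -> [-11, -47, 25, 22, 23, 36] -> 36
  [-5, 49, -24, -36, -15, 26, -22] -> [5, -49, 24, 36, 15, -26, 22] -> 36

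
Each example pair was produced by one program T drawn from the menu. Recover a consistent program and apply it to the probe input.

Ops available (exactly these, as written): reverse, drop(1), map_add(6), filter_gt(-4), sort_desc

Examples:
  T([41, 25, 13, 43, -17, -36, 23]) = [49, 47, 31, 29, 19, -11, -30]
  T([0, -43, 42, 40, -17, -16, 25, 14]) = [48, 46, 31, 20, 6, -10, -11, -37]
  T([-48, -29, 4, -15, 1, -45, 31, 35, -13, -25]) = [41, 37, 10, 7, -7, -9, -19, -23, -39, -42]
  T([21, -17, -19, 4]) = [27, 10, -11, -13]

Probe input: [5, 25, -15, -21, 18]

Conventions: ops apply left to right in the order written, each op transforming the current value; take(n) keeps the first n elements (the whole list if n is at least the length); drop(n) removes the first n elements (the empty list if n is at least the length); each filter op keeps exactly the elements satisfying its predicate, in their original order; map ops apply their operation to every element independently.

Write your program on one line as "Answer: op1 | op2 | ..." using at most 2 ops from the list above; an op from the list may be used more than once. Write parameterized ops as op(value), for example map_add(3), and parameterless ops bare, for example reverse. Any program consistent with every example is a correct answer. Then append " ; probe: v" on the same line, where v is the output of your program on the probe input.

map_add(6) | sort_desc ; probe: [31, 24, 11, -9, -15]

Check, running the answer program on each example:
  [41, 25, 13, 43, -17, -36, 23] -> [47, 31, 19, 49, -11, -30, 29] -> [49, 47, 31, 29, 19, -11, -30]
  [0, -43, 42, 40, -17, -16, 25, 14] -> [6, -37, 48, 46, -11, -10, 31, 20] -> [48, 46, 31, 20, 6, -10, -11, -37]
  [-48, -29, 4, -15, 1, -45, 31, 35, -13, -25] -> [-42, -23, 10, -9, 7, -39, 37, 41, -7, -19] -> [41, 37, 10, 7, -7, -9, -19, -23, -39, -42]
  [21, -17, -19, 4] -> [27, -11, -13, 10] -> [27, 10, -11, -13]
  probe: [5, 25, -15, -21, 18] -> [11, 31, -9, -15, 24] -> [31, 24, 11, -9, -15]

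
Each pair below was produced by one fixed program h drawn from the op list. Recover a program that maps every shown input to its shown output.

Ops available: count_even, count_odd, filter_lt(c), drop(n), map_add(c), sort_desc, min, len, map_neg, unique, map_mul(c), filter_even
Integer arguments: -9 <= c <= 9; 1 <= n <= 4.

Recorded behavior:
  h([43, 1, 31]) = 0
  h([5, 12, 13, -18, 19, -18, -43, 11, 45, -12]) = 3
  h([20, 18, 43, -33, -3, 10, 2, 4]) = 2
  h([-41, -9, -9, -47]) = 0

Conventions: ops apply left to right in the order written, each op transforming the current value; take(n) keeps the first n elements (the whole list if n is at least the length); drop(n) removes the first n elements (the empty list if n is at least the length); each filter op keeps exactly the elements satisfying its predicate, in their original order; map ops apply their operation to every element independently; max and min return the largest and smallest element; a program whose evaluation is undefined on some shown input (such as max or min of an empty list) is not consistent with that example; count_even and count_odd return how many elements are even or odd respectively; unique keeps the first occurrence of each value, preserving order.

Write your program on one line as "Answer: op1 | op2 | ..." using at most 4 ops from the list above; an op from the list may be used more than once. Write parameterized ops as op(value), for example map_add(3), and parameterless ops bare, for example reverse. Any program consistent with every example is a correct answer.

sort_desc | drop(4) | filter_even | len

Check, running the answer program on each example:
  [43, 1, 31] -> [43, 31, 1] -> [] -> [] -> 0
  [5, 12, 13, -18, 19, -18, -43, 11, 45, -12] -> [45, 19, 13, 12, 11, 5, -12, -18, -18, -43] -> [11, 5, -12, -18, -18, -43] -> [-12, -18, -18] -> 3
  [20, 18, 43, -33, -3, 10, 2, 4] -> [43, 20, 18, 10, 4, 2, -3, -33] -> [4, 2, -3, -33] -> [4, 2] -> 2
  [-41, -9, -9, -47] -> [-9, -9, -41, -47] -> [] -> [] -> 0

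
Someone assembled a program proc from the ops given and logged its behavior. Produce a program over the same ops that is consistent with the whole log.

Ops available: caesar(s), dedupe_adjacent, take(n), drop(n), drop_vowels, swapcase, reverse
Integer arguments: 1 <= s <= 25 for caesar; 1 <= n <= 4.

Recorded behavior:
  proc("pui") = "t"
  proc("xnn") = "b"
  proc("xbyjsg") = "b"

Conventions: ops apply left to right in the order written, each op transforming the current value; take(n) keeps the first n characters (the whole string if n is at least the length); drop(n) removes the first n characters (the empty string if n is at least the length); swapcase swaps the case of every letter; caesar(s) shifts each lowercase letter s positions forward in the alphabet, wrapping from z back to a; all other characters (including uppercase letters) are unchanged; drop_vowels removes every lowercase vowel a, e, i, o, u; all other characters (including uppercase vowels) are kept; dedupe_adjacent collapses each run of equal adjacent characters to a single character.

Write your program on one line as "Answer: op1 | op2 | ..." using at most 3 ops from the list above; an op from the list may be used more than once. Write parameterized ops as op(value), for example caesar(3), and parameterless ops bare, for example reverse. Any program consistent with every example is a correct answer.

take(3) | caesar(4) | take(1)

Check, running the answer program on each example:
  "pui" -> "pui" -> "tym" -> "t"
  "xnn" -> "xnn" -> "brr" -> "b"
  "xbyjsg" -> "xby" -> "bfc" -> "b"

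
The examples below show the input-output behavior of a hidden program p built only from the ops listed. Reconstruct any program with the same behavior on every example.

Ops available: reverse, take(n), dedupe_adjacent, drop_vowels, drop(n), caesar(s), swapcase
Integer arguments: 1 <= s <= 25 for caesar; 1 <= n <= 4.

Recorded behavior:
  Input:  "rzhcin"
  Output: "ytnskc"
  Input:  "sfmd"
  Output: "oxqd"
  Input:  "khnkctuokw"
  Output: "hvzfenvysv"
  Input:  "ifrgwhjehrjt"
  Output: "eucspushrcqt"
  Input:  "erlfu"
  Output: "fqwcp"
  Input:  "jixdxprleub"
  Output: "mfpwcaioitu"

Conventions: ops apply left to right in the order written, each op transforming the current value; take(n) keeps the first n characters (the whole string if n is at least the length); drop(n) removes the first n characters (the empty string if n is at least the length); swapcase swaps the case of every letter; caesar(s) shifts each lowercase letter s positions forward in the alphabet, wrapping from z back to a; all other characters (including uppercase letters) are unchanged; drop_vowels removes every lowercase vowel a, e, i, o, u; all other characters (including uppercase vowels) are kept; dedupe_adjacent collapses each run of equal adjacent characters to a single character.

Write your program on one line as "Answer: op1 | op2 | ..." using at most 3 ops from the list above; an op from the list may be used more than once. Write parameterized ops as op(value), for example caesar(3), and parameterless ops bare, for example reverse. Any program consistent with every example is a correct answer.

caesar(11) | reverse

Check, running the answer program on each example:
  "rzhcin" -> "cksnty" -> "ytnskc"
  "sfmd" -> "dqxo" -> "oxqd"
  "khnkctuokw" -> "vsyvnefzvh" -> "hvzfenvysv"
  "ifrgwhjehrjt" -> "tqcrhsupscue" -> "eucspushrcqt"
  "erlfu" -> "pcwqf" -> "fqwcp"
  "jixdxprleub" -> "utioiacwpfm" -> "mfpwcaioitu"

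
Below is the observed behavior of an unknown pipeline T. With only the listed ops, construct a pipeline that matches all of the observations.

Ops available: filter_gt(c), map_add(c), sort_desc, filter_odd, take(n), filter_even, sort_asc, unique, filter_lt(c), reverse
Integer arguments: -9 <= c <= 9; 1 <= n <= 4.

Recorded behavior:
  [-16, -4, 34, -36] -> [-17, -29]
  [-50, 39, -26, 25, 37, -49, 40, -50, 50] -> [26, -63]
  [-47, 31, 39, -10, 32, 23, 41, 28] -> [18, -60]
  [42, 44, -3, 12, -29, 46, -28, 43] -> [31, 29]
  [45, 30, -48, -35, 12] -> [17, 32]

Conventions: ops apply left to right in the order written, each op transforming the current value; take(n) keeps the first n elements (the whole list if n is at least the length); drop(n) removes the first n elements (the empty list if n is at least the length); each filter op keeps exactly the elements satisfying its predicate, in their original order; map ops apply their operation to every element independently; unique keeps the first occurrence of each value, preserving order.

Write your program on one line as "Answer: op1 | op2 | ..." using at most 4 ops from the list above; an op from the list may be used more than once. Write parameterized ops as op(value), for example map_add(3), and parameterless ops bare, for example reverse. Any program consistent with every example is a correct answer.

map_add(-7) | map_add(-6) | take(2) | reverse

Check, running the answer program on each example:
  [-16, -4, 34, -36] -> [-23, -11, 27, -43] -> [-29, -17, 21, -49] -> [-29, -17] -> [-17, -29]
  [-50, 39, -26, 25, 37, -49, 40, -50, 50] -> [-57, 32, -33, 18, 30, -56, 33, -57, 43] -> [-63, 26, -39, 12, 24, -62, 27, -63, 37] -> [-63, 26] -> [26, -63]
  [-47, 31, 39, -10, 32, 23, 41, 28] -> [-54, 24, 32, -17, 25, 16, 34, 21] -> [-60, 18, 26, -23, 19, 10, 28, 15] -> [-60, 18] -> [18, -60]
  [42, 44, -3, 12, -29, 46, -28, 43] -> [35, 37, -10, 5, -36, 39, -35, 36] -> [29, 31, -16, -1, -42, 33, -41, 30] -> [29, 31] -> [31, 29]
  [45, 30, -48, -35, 12] -> [38, 23, -55, -42, 5] -> [32, 17, -61, -48, -1] -> [32, 17] -> [17, 32]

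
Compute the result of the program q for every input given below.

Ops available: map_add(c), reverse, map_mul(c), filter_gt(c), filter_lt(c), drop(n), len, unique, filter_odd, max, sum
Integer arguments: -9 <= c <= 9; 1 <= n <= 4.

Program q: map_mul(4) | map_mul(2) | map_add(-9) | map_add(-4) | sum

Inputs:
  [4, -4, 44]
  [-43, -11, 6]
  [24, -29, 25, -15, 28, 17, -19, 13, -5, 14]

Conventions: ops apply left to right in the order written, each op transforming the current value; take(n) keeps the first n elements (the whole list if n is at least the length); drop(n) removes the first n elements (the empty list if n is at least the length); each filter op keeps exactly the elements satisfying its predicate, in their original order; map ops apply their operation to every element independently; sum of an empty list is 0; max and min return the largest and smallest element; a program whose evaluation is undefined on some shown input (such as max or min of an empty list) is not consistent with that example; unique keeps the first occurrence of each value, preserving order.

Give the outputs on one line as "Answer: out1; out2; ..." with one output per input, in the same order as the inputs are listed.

313; -423; 294

Execution, op by op:
  [4, -4, 44] -> [16, -16, 176] -> [32, -32, 352] -> [23, -41, 343] -> [19, -45, 339] -> 313
  [-43, -11, 6] -> [-172, -44, 24] -> [-344, -88, 48] -> [-353, -97, 39] -> [-357, -101, 35] -> -423
  [24, -29, 25, -15, 28, 17, -19, 13, -5, 14] -> [96, -116, 100, -60, 112, 68, -76, 52, -20, 56] -> [192, -232, 200, -120, 224, 136, -152, 104, -40, 112] -> [183, -241, 191, -129, 215, 127, -161, 95, -49, 103] -> [179, -245, 187, -133, 211, 123, -165, 91, -53, 99] -> 294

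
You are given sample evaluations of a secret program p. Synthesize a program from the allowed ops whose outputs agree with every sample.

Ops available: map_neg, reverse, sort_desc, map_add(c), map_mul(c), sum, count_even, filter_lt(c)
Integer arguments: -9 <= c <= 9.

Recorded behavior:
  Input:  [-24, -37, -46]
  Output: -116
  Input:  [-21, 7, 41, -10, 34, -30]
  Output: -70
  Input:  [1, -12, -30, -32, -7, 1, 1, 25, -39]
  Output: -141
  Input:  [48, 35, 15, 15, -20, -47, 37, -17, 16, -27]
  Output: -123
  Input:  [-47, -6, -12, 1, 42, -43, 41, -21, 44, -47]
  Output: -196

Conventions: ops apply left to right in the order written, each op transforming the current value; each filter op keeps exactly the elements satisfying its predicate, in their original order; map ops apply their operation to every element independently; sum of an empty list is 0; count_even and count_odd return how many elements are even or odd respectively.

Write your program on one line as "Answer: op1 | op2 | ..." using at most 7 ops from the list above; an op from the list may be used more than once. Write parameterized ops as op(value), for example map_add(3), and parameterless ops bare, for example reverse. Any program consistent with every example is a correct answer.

map_neg | map_add(3) | sort_desc | map_neg | filter_lt(2) | sum

Check, running the answer program on each example:
  [-24, -37, -46] -> [24, 37, 46] -> [27, 40, 49] -> [49, 40, 27] -> [-49, -40, -27] -> [-49, -40, -27] -> -116
  [-21, 7, 41, -10, 34, -30] -> [21, -7, -41, 10, -34, 30] -> [24, -4, -38, 13, -31, 33] -> [33, 24, 13, -4, -31, -38] -> [-33, -24, -13, 4, 31, 38] -> [-33, -24, -13] -> -70
  [1, -12, -30, -32, -7, 1, 1, 25, -39] -> [-1, 12, 30, 32, 7, -1, -1, -25, 39] -> [2, 15, 33, 35, 10, 2, 2, -22, 42] -> [42, 35, 33, 15, 10, 2, 2, 2, -22] -> [-42, -35, -33, -15, -10, -2, -2, -2, 22] -> [-42, -35, -33, -15, -10, -2, -2, -2] -> -141
  [48, 35, 15, 15, -20, -47, 37, -17, 16, -27] -> [-48, -35, -15, -15, 20, 47, -37, 17, -16, 27] -> [-45, -32, -12, -12, 23, 50, -34, 20, -13, 30] -> [50, 30, 23, 20, -12, -12, -13, -32, -34, -45] -> [-50, -30, -23, -20, 12, 12, 13, 32, 34, 45] -> [-50, -30, -23, -20] -> -123
  [-47, -6, -12, 1, 42, -43, 41, -21, 44, -47] -> [47, 6, 12, -1, -42, 43, -41, 21, -44, 47] -> [50, 9, 15, 2, -39, 46, -38, 24, -41, 50] -> [50, 50, 46, 24, 15, 9, 2, -38, -39, -41] -> [-50, -50, -46, -24, -15, -9, -2, 38, 39, 41] -> [-50, -50, -46, -24, -15, -9, -2] -> -196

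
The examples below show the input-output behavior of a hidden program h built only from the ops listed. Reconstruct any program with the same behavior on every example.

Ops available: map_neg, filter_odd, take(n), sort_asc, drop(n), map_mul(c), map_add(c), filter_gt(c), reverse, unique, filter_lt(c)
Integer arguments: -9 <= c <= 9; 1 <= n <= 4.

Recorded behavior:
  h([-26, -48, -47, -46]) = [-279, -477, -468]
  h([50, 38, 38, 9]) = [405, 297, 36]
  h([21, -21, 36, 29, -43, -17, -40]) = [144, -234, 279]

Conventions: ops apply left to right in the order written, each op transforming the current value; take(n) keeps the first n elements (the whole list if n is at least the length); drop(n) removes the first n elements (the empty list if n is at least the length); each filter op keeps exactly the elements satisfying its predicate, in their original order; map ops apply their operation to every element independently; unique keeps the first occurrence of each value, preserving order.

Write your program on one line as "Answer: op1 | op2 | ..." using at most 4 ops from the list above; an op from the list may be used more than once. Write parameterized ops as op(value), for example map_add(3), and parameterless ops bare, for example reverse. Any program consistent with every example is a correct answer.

map_add(-5) | unique | take(3) | map_mul(9)

Check, running the answer program on each example:
  [-26, -48, -47, -46] -> [-31, -53, -52, -51] -> [-31, -53, -52, -51] -> [-31, -53, -52] -> [-279, -477, -468]
  [50, 38, 38, 9] -> [45, 33, 33, 4] -> [45, 33, 4] -> [45, 33, 4] -> [405, 297, 36]
  [21, -21, 36, 29, -43, -17, -40] -> [16, -26, 31, 24, -48, -22, -45] -> [16, -26, 31, 24, -48, -22, -45] -> [16, -26, 31] -> [144, -234, 279]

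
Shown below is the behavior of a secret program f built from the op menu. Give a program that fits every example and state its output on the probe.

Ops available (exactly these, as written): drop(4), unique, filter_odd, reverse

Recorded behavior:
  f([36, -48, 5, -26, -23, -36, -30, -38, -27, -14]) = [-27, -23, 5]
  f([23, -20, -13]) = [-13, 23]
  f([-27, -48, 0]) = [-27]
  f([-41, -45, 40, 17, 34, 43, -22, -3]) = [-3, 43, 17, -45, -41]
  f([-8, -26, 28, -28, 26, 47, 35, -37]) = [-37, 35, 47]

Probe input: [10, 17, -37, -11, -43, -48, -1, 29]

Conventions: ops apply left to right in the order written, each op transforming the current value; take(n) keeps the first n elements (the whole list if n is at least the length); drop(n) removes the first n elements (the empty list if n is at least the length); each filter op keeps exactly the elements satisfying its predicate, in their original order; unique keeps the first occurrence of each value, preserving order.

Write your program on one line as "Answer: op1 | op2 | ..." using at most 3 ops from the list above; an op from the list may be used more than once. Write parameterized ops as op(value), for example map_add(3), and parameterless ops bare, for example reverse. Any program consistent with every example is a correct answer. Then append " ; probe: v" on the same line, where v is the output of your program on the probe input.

reverse | filter_odd ; probe: [29, -1, -43, -11, -37, 17]

Check, running the answer program on each example:
  [36, -48, 5, -26, -23, -36, -30, -38, -27, -14] -> [-14, -27, -38, -30, -36, -23, -26, 5, -48, 36] -> [-27, -23, 5]
  [23, -20, -13] -> [-13, -20, 23] -> [-13, 23]
  [-27, -48, 0] -> [0, -48, -27] -> [-27]
  [-41, -45, 40, 17, 34, 43, -22, -3] -> [-3, -22, 43, 34, 17, 40, -45, -41] -> [-3, 43, 17, -45, -41]
  [-8, -26, 28, -28, 26, 47, 35, -37] -> [-37, 35, 47, 26, -28, 28, -26, -8] -> [-37, 35, 47]
  probe: [10, 17, -37, -11, -43, -48, -1, 29] -> [29, -1, -48, -43, -11, -37, 17, 10] -> [29, -1, -43, -11, -37, 17]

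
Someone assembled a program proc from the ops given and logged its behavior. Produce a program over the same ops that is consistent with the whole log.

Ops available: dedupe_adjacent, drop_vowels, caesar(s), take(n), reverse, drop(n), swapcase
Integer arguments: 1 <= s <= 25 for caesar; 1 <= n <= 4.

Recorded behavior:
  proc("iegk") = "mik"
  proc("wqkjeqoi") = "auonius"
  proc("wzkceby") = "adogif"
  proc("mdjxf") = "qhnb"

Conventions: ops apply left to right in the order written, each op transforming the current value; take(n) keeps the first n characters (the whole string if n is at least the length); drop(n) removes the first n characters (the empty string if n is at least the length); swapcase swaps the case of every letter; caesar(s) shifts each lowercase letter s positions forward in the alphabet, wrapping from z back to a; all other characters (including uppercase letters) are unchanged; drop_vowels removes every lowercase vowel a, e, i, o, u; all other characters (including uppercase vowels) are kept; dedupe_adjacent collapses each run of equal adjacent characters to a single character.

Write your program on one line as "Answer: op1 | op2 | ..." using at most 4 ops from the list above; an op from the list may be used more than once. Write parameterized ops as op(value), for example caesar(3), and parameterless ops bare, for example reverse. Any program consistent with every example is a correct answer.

reverse | drop(1) | caesar(4) | reverse

Check, running the answer program on each example:
  "iegk" -> "kgei" -> "gei" -> "kim" -> "mik"
  "wqkjeqoi" -> "ioqejkqw" -> "oqejkqw" -> "suinoua" -> "auonius"
  "wzkceby" -> "ybeckzw" -> "beckzw" -> "figoda" -> "adogif"
  "mdjxf" -> "fxjdm" -> "xjdm" -> "bnhq" -> "qhnb"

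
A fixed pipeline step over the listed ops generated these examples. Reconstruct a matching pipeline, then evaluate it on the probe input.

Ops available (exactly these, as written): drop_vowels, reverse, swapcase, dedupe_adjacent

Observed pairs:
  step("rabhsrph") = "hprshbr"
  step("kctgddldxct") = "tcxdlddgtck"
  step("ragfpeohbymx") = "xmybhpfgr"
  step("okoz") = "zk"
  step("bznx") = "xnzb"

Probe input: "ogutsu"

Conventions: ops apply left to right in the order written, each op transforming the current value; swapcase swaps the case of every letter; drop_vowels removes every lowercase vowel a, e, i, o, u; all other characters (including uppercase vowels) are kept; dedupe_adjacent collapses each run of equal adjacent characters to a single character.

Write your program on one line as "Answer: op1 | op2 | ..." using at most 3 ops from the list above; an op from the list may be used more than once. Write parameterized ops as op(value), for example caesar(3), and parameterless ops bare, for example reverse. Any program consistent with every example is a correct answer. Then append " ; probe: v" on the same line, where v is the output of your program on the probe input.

reverse | drop_vowels ; probe: "stg"

Check, running the answer program on each example:
  "rabhsrph" -> "hprshbar" -> "hprshbr"
  "kctgddldxct" -> "tcxdlddgtck" -> "tcxdlddgtck"
  "ragfpeohbymx" -> "xmybhoepfgar" -> "xmybhpfgr"
  "okoz" -> "zoko" -> "zk"
  "bznx" -> "xnzb" -> "xnzb"
  probe: "ogutsu" -> "ustugo" -> "stg"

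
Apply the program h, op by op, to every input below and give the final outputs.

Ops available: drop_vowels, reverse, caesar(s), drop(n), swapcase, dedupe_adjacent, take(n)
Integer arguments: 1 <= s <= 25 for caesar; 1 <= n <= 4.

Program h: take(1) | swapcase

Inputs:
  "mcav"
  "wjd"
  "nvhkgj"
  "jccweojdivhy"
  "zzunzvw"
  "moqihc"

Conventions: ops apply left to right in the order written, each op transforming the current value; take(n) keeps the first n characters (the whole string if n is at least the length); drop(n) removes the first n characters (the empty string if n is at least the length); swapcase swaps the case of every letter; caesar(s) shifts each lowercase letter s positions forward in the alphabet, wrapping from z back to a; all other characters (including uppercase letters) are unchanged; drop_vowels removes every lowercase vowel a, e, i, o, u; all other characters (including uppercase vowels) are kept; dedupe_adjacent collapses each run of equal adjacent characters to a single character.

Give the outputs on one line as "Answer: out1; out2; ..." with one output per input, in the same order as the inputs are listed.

"M"; "W"; "N"; "J"; "Z"; "M"

Execution, op by op:
  "mcav" -> "m" -> "M"
  "wjd" -> "w" -> "W"
  "nvhkgj" -> "n" -> "N"
  "jccweojdivhy" -> "j" -> "J"
  "zzunzvw" -> "z" -> "Z"
  "moqihc" -> "m" -> "M"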